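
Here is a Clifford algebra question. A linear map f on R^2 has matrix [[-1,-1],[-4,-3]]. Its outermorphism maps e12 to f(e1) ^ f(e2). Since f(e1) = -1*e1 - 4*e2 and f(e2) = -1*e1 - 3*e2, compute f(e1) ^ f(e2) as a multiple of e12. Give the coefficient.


The outermorphism of a linear map f sends e1^e2 to f(e1)^f(e2).
f(e1) = -1*e1 - 4*e2
f(e2) = -1*e1 - 3*e2
f(e1) ^ f(e2) = (-1*e1 - 4*e2) ^ (-1*e1 - 3*e2)
= (-1)*(-3)*e12 + (-4)*(-1)*e21
= (3 - 4)*e12
= -1*e12
Coefficient = -1


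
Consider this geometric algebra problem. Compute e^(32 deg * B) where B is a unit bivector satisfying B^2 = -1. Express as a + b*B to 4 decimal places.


For a unit bivector B with B^2 = -1, the exponential series gives
e^(theta*B) = cos(theta) + sin(theta)*B (the GA analogue of Euler's formula).
theta = 32 degrees = 0.558505 rad
cos(32 deg) = 0.8480
sin(32 deg) = 0.5299
exp(theta*B) = 0.8480 + 0.5299*B


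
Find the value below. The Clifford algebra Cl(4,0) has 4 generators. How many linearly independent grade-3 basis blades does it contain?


Number of grade-k basis blades in Cl(p,q) with n = p + q is C(n, k).
n = 4 + 0 = 4
C(4, 3) = 4! / (3! * 1!)
= 24 / (6 * 1)
= 4


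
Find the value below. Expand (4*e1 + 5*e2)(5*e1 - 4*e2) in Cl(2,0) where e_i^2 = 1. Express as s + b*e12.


Expand: (4*e1 + 5*e2)(5*e1 - 4*e2)
= 4*5*e1e1 + 4*(-4)*e1e2 + 5*5*e2e1 + 5*(-4)*e2e2
Using e1^2 = e2^2 = 1, e2e1 = -e1e2:
Scalar part s = 4*5 + 5*(-4) = 20 + (-20) = 0
Bivector part b = 4*(-4) - 5*5 = -16 - 25 = -41
uv = 0 - 41*e12


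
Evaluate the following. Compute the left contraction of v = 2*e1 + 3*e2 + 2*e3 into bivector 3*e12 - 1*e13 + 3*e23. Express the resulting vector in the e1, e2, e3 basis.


Left contraction v _| B = <vB>_1 (grade-1 part of the geometric product vB).
Using e1_|e12 = e2, e2_|e12 = -e1, e1_|e13 = e3, e3_|e13 = -e1, e2_|e23 = e3, e3_|e23 = -e2:
e1 coeff: -v2*b12 - v3*b13 = -(3)*(3) - (2)*(-1) = -7
e2 coeff: v1*b12 - v3*b23 = (2)*(3) - (2)*(3) = 0
e3 coeff: v1*b13 + v2*b23 = (2)*(-1) + (3)*(3) = 7
v _| B = -7*e1 + 0*e2 + 7*e3


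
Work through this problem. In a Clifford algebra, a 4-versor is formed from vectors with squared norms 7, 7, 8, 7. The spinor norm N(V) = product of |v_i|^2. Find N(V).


Spinor norm N(V) = |v1|^2 * |v2|^2 * ... * |v4|^2
= 7 * 7 * 8 * 7
Running product: 7, 49, 392, 2744
N(V) = 2744


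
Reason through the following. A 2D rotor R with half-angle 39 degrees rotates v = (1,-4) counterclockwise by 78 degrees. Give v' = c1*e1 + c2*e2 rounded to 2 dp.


Rotor R = cos(39deg) - sin(39deg)*e12
Rotation angle theta = 2 * 39 = 78 degrees
v' = R*v*~R rotates v by theta.
cos(78deg) = 0.2079, sin(78deg) = 0.9781
v'_1 = 1*cos(78deg) - (-4)*sin(78deg)
= 1*0.2079 - (-4)*0.9781
= 4.12
v'_2 = 1*sin(78deg) + (-4)*cos(78deg)
= 1*0.9781 + (-4)*0.2079
= 0.15
v' = 4.12*e1 + 0.15*e2


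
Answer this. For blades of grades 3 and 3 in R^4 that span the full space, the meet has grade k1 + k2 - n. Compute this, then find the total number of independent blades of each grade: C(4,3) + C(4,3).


Meet grade = grade(A) + grade(B) - n
= 3 + 3 - 4 = 2
C(4,3) = 4
C(4,3) = 4
dim_A + dim_B = 4 + 4 = 8


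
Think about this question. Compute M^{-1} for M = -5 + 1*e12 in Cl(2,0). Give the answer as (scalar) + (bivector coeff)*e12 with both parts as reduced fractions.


M = -5 + 1*e12, where e12^2 = -1.
Since M commutes with its reverse ~M = a - b*e12, M * ~M = a^2 - b^2*e12^2 = a^2 + b^2.
So M^{-1} = ~M / (a^2 + b^2) = (a - b*e12)/(a^2 + b^2).
a^2 + b^2 = 25 + 1 = 26
Scalar part = -5/26 = -5/26
Bivector coeff = -1/26 = -1/26
M^{-1} = -5/26 - 1/26*e12


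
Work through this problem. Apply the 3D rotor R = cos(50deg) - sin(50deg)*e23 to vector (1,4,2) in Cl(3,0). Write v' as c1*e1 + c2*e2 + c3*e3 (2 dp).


Rotor R = cos(50deg) - sin(50deg)*e23
Rotation angle theta = 2 * 50 = 100 degrees in the e23 plane (e2 -> e3).
The component perpendicular to the plane (e1) is invariant: v'_1 = v1 = 1.00
cos(100deg) = -0.1736, sin(100deg) = 0.9848
v'_2 = v2*cos(theta) - v3*sin(theta) = 4*(-0.1736) - 2*0.9848 = -2.66
v'_3 = v2*sin(theta) + v3*cos(theta) = 4*0.9848 + 2*(-0.1736) = 3.59
v' = 1.00*e1 - 2.66*e2 + 3.59*e3


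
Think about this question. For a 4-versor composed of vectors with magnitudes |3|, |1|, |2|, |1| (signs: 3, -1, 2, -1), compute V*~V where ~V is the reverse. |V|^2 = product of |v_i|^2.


Each vector v_i has |v_i|^2 = s_i^2
Squared scales: 3^2 = 9, (-1)^2 = 1, 2^2 = 4, (-1)^2 = 1
|V|^2 = 9 * 1 * 4 * 1
= 36


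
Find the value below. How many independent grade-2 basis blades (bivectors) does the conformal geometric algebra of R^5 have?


The conformal model of R^5 uses Cl(6,1) with m = 5 + 2 = 7 generators.
Number of grade-2 blades = C(m, 2) = C(7, 2)
= 7*6/2 = 21


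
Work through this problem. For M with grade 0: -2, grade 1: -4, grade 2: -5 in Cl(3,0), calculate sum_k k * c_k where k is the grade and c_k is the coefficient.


Grade-weighted sum = sum of grade_k * coefficient_k
0*(-2) = 0
1*(-4) = -4
2*(-5) = -10
Total = 0 + (-4) + (-10) = -14


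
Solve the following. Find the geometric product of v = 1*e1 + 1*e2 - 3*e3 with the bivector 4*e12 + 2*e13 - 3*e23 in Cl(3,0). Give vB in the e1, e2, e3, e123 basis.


vB has grade-1 (vector) and grade-3 (trivector) parts: vB = (v _| B) + (v ^ B).
Vector part <vB>_1:
  e1: -v2*b12 - v3*b13 = -(1)*(4) - (-3)*(2) = 2
  e2: v1*b12 - v3*b23 = (1)*(4) - (-3)*(-3) = -5
  e3: v1*b13 + v2*b23 = (1)*(2) + (1)*(-3) = -1
Trivector part <vB>_3:
  e123: v1*b23 - v2*b13 + v3*b12 = (1)*(-3) - (1)*(2) + (-3)*(4) = -17
vB = 2*e1 - 5*e2 - 1*e3 - 17*e123


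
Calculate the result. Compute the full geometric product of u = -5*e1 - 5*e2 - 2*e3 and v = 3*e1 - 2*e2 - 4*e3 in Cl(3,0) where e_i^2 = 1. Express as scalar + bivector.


In Cl(3,0): e_i^2 = 1, e_ie_j = -e_je_i for i != j.
Scalar part = u . v = (-5)*3 + (-5)*(-2) + (-2)*(-4)
= -15 + 10 + 8 = 3
e12 coeff = (-5)*(-2) - (-5)*3 = 10 - (-15) = 25
e13 coeff = (-5)*(-4) - (-2)*3 = 20 - (-6) = 26
e23 coeff = (-5)*(-4) - (-2)*(-2) = 20 - 4 = 16
uv = 3 + 25*e12 + 26*e13 + 16*e23


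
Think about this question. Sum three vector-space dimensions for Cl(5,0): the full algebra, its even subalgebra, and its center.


n = 5 + 0 = 5
Total dim = 2^5 = 32
Even subalgebra dim = 2^4 = 16
n is odd, so center dim = 2
Sum = 32 + 16 + 2 = 50


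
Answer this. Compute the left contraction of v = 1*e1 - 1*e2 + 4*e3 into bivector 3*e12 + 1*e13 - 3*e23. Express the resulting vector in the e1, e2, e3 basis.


Left contraction v _| B = <vB>_1 (grade-1 part of the geometric product vB).
Using e1_|e12 = e2, e2_|e12 = -e1, e1_|e13 = e3, e3_|e13 = -e1, e2_|e23 = e3, e3_|e23 = -e2:
e1 coeff: -v2*b12 - v3*b13 = -(-1)*(3) - (4)*(1) = -1
e2 coeff: v1*b12 - v3*b23 = (1)*(3) - (4)*(-3) = 15
e3 coeff: v1*b13 + v2*b23 = (1)*(1) + (-1)*(-3) = 4
v _| B = -1*e1 + 15*e2 + 4*e3


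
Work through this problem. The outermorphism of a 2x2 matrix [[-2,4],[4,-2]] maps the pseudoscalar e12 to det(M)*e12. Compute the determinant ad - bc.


The outermorphism of a linear map f sends e1^e2 to f(e1)^f(e2).
f(e1) = -2*e1 + 4*e2
f(e2) = 4*e1 - 2*e2
f(e1) ^ f(e2) = (-2*e1 + 4*e2) ^ (4*e1 - 2*e2)
= (-2)*(-2)*e12 + 4*4*e21
= (4 - 16)*e12
= -12*e12
Coefficient = -12


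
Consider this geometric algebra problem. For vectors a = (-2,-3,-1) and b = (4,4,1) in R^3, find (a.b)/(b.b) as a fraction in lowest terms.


Projection coefficient = (a . b) / (b . b)
a . b = (-2)*4 + (-3)*4 + (-1)*1
= -8 + (-12) + (-1) = -21
b . b = 4^2 + 4^2 + 1^2
= 16 + 16 + 1 = 33
Coefficient = -21/33
In lowest terms: -7/11


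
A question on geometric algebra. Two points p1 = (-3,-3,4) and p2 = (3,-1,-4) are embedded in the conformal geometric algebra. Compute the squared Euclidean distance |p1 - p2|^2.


p1 - p2 = (-6, -2, 8)
|p1 - p2|^2 = (-6)^2 + (-2)^2 + 8^2
= 36 + 4 + 64
= 104


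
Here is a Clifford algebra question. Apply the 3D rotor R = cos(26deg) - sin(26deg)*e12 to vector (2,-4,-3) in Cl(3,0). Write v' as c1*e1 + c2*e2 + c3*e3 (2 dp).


Rotor R = cos(26deg) - sin(26deg)*e12
Rotation angle theta = 2 * 26 = 52 degrees in the e12 plane (e1 -> e2).
The component perpendicular to the plane (e3) is invariant: v'_3 = v3 = -3.00
cos(52deg) = 0.6157, sin(52deg) = 0.7880
v'_1 = v1*cos(theta) - v2*sin(theta) = 2*0.6157 - (-4)*0.7880 = 4.38
v'_2 = v1*sin(theta) + v2*cos(theta) = 2*0.7880 + (-4)*0.6157 = -0.89
v' = 4.38*e1 - 0.89*e2 - 3.00*e3


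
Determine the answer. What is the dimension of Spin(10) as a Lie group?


Spin(n) double-covers SO(n); both have Lie algebra so(n) of dimension n(n-1)/2.
n = 10
n(n-1) = 10 * 9 = 90
dim Spin(10) = 90/2 = 45


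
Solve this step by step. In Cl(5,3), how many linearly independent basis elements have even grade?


Even subalgebra dimension = 2^(n-1)
n = 5 + 3 = 8
2^(8 - 1) = 2^7 = 128
Verification: sum of C(8,k) for even k = 1 + 28 + 70 + 28 + 1 = 128
Result = 128


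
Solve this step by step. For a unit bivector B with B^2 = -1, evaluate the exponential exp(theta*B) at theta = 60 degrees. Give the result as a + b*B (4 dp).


For a unit bivector B with B^2 = -1, the exponential series gives
e^(theta*B) = cos(theta) + sin(theta)*B (the GA analogue of Euler's formula).
theta = 60 degrees = 1.047198 rad
cos(60 deg) = 0.5000
sin(60 deg) = 0.8660
exp(theta*B) = 0.5000 + 0.8660*B


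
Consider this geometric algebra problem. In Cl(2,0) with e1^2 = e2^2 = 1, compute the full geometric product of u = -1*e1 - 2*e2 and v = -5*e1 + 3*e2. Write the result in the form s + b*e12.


Expand: (-1*e1 - 2*e2)(-5*e1 + 3*e2)
= (-1)*(-5)*e1e1 + (-1)*3*e1e2 + (-2)*(-5)*e2e1 + (-2)*3*e2e2
Using e1^2 = e2^2 = 1, e2e1 = -e1e2:
Scalar part s = (-1)*(-5) + (-2)*3 = 5 + (-6) = -1
Bivector part b = (-1)*3 - (-2)*(-5) = -3 - 10 = -13
uv = -1 - 13*e12


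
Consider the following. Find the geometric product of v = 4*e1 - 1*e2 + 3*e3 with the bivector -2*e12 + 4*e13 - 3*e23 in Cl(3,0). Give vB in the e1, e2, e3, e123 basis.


vB has grade-1 (vector) and grade-3 (trivector) parts: vB = (v _| B) + (v ^ B).
Vector part <vB>_1:
  e1: -v2*b12 - v3*b13 = -(-1)*(-2) - (3)*(4) = -14
  e2: v1*b12 - v3*b23 = (4)*(-2) - (3)*(-3) = 1
  e3: v1*b13 + v2*b23 = (4)*(4) + (-1)*(-3) = 19
Trivector part <vB>_3:
  e123: v1*b23 - v2*b13 + v3*b12 = (4)*(-3) - (-1)*(4) + (3)*(-2) = -14
vB = -14*e1 + 1*e2 + 19*e3 - 14*e123


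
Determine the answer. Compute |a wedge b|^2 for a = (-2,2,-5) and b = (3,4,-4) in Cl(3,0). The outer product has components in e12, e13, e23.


a wedge b = (a1*b2 - a2*b1)*e12 + (a1*b3 - a3*b1)*e13 + (a2*b3 - a3*b2)*e23
e12 coeff: (-2)*4 - 2*3 = -8 - 6 = -14
e13 coeff: (-2)*(-4) - (-5)*3 = 8 - (-15) = 23
e23 coeff: 2*(-4) - (-5)*4 = -8 - (-20) = 12
|a wedge b|^2 = (-14)^2 + 23^2 + 12^2
= 196 + 529 + 144
= 869


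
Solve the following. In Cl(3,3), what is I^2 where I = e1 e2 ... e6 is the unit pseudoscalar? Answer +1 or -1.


The pseudoscalar I = e1...e_n (product of all n generators) of Cl(p,q) satisfies I^2 = (-1)^(q + n(n-1)/2).
p = 3, q = 3, n = p + q = 6
n(n-1)/2 = 6 * 5 / 2 = 15
Exponent = q + n(n-1)/2 = 3 + 15 = 18
I^2 = (-1)^18 = +1


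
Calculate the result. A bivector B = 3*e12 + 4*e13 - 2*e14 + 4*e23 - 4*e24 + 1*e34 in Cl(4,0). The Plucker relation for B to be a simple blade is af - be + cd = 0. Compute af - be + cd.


Plucker relation: af - be + cd
a*f = 3*1 = 3
b*e = 4*(-4) = -16
c*d = (-2)*4 = -8
af - be + cd = 3 - (-16) + (-8)
= 11


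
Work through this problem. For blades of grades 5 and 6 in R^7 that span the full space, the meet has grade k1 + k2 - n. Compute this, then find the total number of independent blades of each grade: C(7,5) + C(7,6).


Meet grade = grade(A) + grade(B) - n
= 5 + 6 - 7 = 4
C(7,5) = 21
C(7,6) = 7
dim_A + dim_B = 21 + 7 = 28


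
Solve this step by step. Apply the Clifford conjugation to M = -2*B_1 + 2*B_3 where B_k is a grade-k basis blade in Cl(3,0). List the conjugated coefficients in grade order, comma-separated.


Clifford conjugate sign for grade k: (-1)^(k(k+1)/2)
Grade 1: (-1)^(1*2/2) = (-1)^1 = -1, coeff -2 -> 2
Grade 3: (-1)^(3*4/2) = (-1)^6 = 1, coeff 2 -> 2
Conjugated coefficients: 2, 2


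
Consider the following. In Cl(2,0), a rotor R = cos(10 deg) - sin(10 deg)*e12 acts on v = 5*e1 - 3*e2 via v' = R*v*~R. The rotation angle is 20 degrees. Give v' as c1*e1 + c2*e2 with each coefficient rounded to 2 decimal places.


Rotor R = cos(10deg) - sin(10deg)*e12
Rotation angle theta = 2 * 10 = 20 degrees
v' = R*v*~R rotates v by theta.
cos(20deg) = 0.9397, sin(20deg) = 0.3420
v'_1 = 5*cos(20deg) - (-3)*sin(20deg)
= 5*0.9397 - (-3)*0.3420
= 5.72
v'_2 = 5*sin(20deg) + (-3)*cos(20deg)
= 5*0.3420 + (-3)*0.9397
= -1.11
v' = 5.72*e1 - 1.11*e2


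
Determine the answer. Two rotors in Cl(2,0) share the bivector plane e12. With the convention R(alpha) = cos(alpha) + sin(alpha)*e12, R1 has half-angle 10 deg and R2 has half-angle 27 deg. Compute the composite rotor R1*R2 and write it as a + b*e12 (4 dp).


Same-plane rotors commute and their half-angles add:
R1*R2 = cos(a1 + a2) + sin(a1 + a2)*e12.
a1 + a2 = 10 + 27 = 37 deg
cos(37 deg) = 0.7986
sin(37 deg) = 0.6018
R1*R2 = 0.7986 + 0.6018*e12


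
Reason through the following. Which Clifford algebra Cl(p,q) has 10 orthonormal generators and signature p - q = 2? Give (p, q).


We need p + q = 10 and p - q = 2.
Adding: 2p = 10 + 2 = 12, so p = 6.
Then q = 10 - 6 = 4.
(p, q) = (6, 4)


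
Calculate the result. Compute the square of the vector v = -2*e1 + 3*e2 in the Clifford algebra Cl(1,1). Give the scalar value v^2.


v^2 = sum of c_i^2 * e_i^2
Positive signature terms (e_i^2 = +1): (-2)^2 = 4
Negative signature terms (e_j^2 = -1): 3^2 = 9
v^2 = 4 - 9 = -5


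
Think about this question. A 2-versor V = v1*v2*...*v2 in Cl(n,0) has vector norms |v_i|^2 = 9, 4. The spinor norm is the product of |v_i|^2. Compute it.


Spinor norm N(V) = |v1|^2 * |v2|^2 * ... * |v2|^2
= 9 * 4
Running product: 9, 36
N(V) = 36


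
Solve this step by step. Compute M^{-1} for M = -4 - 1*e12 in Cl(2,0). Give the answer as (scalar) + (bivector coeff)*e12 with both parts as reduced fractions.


M = -4 - 1*e12, where e12^2 = -1.
Since M commutes with its reverse ~M = a - b*e12, M * ~M = a^2 - b^2*e12^2 = a^2 + b^2.
So M^{-1} = ~M / (a^2 + b^2) = (a - b*e12)/(a^2 + b^2).
a^2 + b^2 = 16 + 1 = 17
Scalar part = -4/17 = -4/17
Bivector coeff = 1/17 = 1/17
M^{-1} = -4/17 + 1/17*e12


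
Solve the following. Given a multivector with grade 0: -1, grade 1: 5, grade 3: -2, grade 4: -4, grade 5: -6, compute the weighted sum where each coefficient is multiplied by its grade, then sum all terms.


Grade-weighted sum = sum of grade_k * coefficient_k
0*(-1) = 0
1*5 = 5
3*(-2) = -6
4*(-4) = -16
5*(-6) = -30
Total = 0 + 5 + (-6) + (-16) + (-30) = -47


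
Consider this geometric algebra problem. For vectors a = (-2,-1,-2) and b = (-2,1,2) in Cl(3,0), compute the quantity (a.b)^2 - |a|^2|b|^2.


a . b = (-2)*(-2) + (-1)*1 + (-2)*2
= 4 + (-1) + (-4) = -1
|a|^2 = (-2)^2 + (-1)^2 + (-2)^2 = 9
|b|^2 = (-2)^2 + 1^2 + 2^2 = 9
(a.b)^2 = (-1)^2 = 1
|a|^2 * |b|^2 = 9 * 9 = 81
Result = 1 - 81 = -80


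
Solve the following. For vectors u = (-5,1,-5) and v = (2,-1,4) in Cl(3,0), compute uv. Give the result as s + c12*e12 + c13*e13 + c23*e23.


In Cl(3,0): e_i^2 = 1, e_ie_j = -e_je_i for i != j.
Scalar part = u . v = (-5)*2 + 1*(-1) + (-5)*4
= -10 + (-1) + (-20) = -31
e12 coeff = (-5)*(-1) - 1*2 = 5 - 2 = 3
e13 coeff = (-5)*4 - (-5)*2 = -20 - (-10) = -10
e23 coeff = 1*4 - (-5)*(-1) = 4 - 5 = -1
uv = -31 + 3*e12 - 10*e13 - 1*e23


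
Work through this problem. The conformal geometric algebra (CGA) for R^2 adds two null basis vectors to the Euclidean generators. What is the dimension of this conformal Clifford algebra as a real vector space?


The conformal model of R^2 uses Cl(3,1): the 2 Euclidean generators plus two extra orthogonal generators e+ (e+^2 = +1) and e- (e-^2 = -1), from which the null vectors e0, einf are built.
Number of generators m = 2 + 2 = 4.
dim Cl(p,q) = 2^m = 2^4 = 16


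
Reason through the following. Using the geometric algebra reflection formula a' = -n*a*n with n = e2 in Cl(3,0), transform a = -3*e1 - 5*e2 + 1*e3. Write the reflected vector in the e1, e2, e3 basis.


Reflection formula: a' = -n*a*n, with n = e2 (unit vector, n^2 = 1).
For reflection through hyperplane perp to e2:
The component along e2 flips sign, others stay.
a = (-3, -5, 1)
a' = (-3, 5, 1)
a' = -3*e1 + 5*e2 + 1*e3


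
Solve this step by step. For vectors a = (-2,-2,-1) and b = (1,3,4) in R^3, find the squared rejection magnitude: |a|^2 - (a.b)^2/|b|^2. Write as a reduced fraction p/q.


|a|^2 = (-2)^2 + (-2)^2 + (-1)^2 = 9
|b|^2 = 1^2 + 3^2 + 4^2 = 26
a . b = (-2)*1 + (-2)*3 + (-1)*4 = -12
(a.b)^2 = (-12)^2 = 144
|rej|^2 = 9 - 144/26
= (234 - 144)/26
= 90/26
In lowest terms: 45/13


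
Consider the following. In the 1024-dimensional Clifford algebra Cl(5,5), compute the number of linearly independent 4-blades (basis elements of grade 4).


Number of grade-k basis blades in Cl(p,q) with n = p + q is C(n, k).
n = 5 + 5 = 10
C(10, 4) = 10! / (4! * 6!)
= 3628800 / (24 * 720)
= 210


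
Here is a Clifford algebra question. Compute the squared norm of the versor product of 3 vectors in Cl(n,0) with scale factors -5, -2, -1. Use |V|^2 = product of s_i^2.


Each vector v_i has |v_i|^2 = s_i^2
Squared scales: (-5)^2 = 25, (-2)^2 = 4, (-1)^2 = 1
|V|^2 = 25 * 4 * 1
= 100


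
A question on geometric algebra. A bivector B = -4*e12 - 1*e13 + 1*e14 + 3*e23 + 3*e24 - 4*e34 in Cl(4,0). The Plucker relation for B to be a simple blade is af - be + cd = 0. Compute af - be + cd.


Plucker relation: af - be + cd
a*f = (-4)*(-4) = 16
b*e = (-1)*3 = -3
c*d = 1*3 = 3
af - be + cd = 16 - (-3) + 3
= 22


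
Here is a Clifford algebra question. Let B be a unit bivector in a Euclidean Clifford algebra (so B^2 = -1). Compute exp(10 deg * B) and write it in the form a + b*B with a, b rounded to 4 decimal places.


For a unit bivector B with B^2 = -1, the exponential series gives
e^(theta*B) = cos(theta) + sin(theta)*B (the GA analogue of Euler's formula).
theta = 10 degrees = 0.174533 rad
cos(10 deg) = 0.9848
sin(10 deg) = 0.1736
exp(theta*B) = 0.9848 + 0.1736*B


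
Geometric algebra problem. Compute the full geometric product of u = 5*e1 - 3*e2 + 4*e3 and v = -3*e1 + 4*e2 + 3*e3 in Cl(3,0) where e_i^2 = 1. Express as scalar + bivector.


In Cl(3,0): e_i^2 = 1, e_ie_j = -e_je_i for i != j.
Scalar part = u . v = 5*(-3) + (-3)*4 + 4*3
= -15 + (-12) + 12 = -15
e12 coeff = 5*4 - (-3)*(-3) = 20 - 9 = 11
e13 coeff = 5*3 - 4*(-3) = 15 - (-12) = 27
e23 coeff = (-3)*3 - 4*4 = -9 - 16 = -25
uv = -15 + 11*e12 + 27*e13 - 25*e23


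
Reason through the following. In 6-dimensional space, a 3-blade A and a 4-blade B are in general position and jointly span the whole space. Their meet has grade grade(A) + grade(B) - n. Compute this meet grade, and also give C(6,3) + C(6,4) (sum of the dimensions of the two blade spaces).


Meet grade = grade(A) + grade(B) - n
= 3 + 4 - 6 = 1
C(6,3) = 20
C(6,4) = 15
dim_A + dim_B = 20 + 15 = 35


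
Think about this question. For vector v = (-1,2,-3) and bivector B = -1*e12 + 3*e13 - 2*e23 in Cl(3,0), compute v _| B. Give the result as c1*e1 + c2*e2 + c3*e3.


Left contraction v _| B = <vB>_1 (grade-1 part of the geometric product vB).
Using e1_|e12 = e2, e2_|e12 = -e1, e1_|e13 = e3, e3_|e13 = -e1, e2_|e23 = e3, e3_|e23 = -e2:
e1 coeff: -v2*b12 - v3*b13 = -(2)*(-1) - (-3)*(3) = 11
e2 coeff: v1*b12 - v3*b23 = (-1)*(-1) - (-3)*(-2) = -5
e3 coeff: v1*b13 + v2*b23 = (-1)*(3) + (2)*(-2) = -7
v _| B = 11*e1 - 5*e2 - 7*e3


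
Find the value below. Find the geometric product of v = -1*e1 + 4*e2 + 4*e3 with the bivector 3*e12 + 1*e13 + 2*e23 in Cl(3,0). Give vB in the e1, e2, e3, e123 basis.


vB has grade-1 (vector) and grade-3 (trivector) parts: vB = (v _| B) + (v ^ B).
Vector part <vB>_1:
  e1: -v2*b12 - v3*b13 = -(4)*(3) - (4)*(1) = -16
  e2: v1*b12 - v3*b23 = (-1)*(3) - (4)*(2) = -11
  e3: v1*b13 + v2*b23 = (-1)*(1) + (4)*(2) = 7
Trivector part <vB>_3:
  e123: v1*b23 - v2*b13 + v3*b12 = (-1)*(2) - (4)*(1) + (4)*(3) = 6
vB = -16*e1 - 11*e2 + 7*e3 + 6*e123


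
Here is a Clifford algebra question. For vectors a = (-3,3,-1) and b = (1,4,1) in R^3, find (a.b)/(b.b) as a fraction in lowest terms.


Projection coefficient = (a . b) / (b . b)
a . b = (-3)*1 + 3*4 + (-1)*1
= -3 + 12 + (-1) = 8
b . b = 1^2 + 4^2 + 1^2
= 1 + 16 + 1 = 18
Coefficient = 8/18
In lowest terms: 4/9


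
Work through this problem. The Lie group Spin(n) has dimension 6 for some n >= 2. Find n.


dim Spin(n) = dim so(n) = n(n-1)/2.
Solve n(n-1)/2 = 6, i.e. n^2 - n - 12 = 0.
Discriminant = 1 + 8*6 = 49
n = (1 + sqrt(49))/2 = (1 + 7)/2 = 4


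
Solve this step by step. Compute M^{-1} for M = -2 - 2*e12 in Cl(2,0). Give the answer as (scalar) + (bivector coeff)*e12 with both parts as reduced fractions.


M = -2 - 2*e12, where e12^2 = -1.
Since M commutes with its reverse ~M = a - b*e12, M * ~M = a^2 - b^2*e12^2 = a^2 + b^2.
So M^{-1} = ~M / (a^2 + b^2) = (a - b*e12)/(a^2 + b^2).
a^2 + b^2 = 4 + 4 = 8
Scalar part = -2/8 = -1/4
Bivector coeff = 2/8 = 1/4
M^{-1} = -1/4 + 1/4*e12


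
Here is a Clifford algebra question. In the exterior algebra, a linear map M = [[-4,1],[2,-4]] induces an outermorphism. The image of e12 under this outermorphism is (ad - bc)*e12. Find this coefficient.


The outermorphism of a linear map f sends e1^e2 to f(e1)^f(e2).
f(e1) = -4*e1 + 2*e2
f(e2) = 1*e1 - 4*e2
f(e1) ^ f(e2) = (-4*e1 + 2*e2) ^ (1*e1 - 4*e2)
= (-4)*(-4)*e12 + 2*1*e21
= (16 - 2)*e12
= 14*e12
Coefficient = 14


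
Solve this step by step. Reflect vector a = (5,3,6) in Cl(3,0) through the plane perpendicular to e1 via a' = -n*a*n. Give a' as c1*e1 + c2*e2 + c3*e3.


Reflection formula: a' = -n*a*n, with n = e1 (unit vector, n^2 = 1).
For reflection through hyperplane perp to e1:
The component along e1 flips sign, others stay.
a = (5, 3, 6)
a' = (-5, 3, 6)
a' = -5*e1 + 3*e2 + 6*e3


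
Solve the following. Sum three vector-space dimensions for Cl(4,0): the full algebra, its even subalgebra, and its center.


n = 4 + 0 = 4
Total dim = 2^4 = 16
Even subalgebra dim = 2^3 = 8
n is even, so center dim = 1
Sum = 16 + 8 + 1 = 25


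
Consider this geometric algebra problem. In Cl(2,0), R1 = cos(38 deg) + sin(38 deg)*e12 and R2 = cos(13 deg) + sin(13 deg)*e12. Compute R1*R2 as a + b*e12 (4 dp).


Same-plane rotors commute and their half-angles add:
R1*R2 = cos(a1 + a2) + sin(a1 + a2)*e12.
a1 + a2 = 38 + 13 = 51 deg
cos(51 deg) = 0.6293
sin(51 deg) = 0.7771
R1*R2 = 0.6293 + 0.7771*e12


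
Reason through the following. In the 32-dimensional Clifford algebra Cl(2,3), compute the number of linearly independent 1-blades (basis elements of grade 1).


Number of grade-k basis blades in Cl(p,q) with n = p + q is C(n, k).
n = 2 + 3 = 5
C(5, 1) = 5! / (1! * 4!)
= 120 / (1 * 24)
= 5


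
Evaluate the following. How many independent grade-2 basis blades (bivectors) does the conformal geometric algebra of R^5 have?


The conformal model of R^5 uses Cl(6,1) with m = 5 + 2 = 7 generators.
Number of grade-2 blades = C(m, 2) = C(7, 2)
= 7*6/2 = 21


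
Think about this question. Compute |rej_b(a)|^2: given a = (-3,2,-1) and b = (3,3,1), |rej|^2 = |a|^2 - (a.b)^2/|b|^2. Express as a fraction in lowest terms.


|a|^2 = (-3)^2 + 2^2 + (-1)^2 = 14
|b|^2 = 3^2 + 3^2 + 1^2 = 19
a . b = (-3)*3 + 2*3 + (-1)*1 = -4
(a.b)^2 = (-4)^2 = 16
|rej|^2 = 14 - 16/19
= (266 - 16)/19
= 250/19
In lowest terms: 250/19


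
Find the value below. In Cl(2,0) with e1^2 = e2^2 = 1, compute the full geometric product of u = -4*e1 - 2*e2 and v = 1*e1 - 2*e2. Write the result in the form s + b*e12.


Expand: (-4*e1 - 2*e2)(1*e1 - 2*e2)
= (-4)*1*e1e1 + (-4)*(-2)*e1e2 + (-2)*1*e2e1 + (-2)*(-2)*e2e2
Using e1^2 = e2^2 = 1, e2e1 = -e1e2:
Scalar part s = (-4)*1 + (-2)*(-2) = -4 + 4 = 0
Bivector part b = (-4)*(-2) - (-2)*1 = 8 - (-2) = 10
uv = 0 + 10*e12


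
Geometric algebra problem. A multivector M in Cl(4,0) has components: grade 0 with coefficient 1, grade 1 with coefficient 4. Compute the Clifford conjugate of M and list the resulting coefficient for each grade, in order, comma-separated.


Clifford conjugate sign for grade k: (-1)^(k(k+1)/2)
Grade 0: (-1)^(0*1/2) = (-1)^0 = 1, coeff 1 -> 1
Grade 1: (-1)^(1*2/2) = (-1)^1 = -1, coeff 4 -> -4
Conjugated coefficients: 1, -4


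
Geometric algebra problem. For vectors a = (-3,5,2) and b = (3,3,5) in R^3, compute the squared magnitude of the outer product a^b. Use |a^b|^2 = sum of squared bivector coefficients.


a wedge b = (a1*b2 - a2*b1)*e12 + (a1*b3 - a3*b1)*e13 + (a2*b3 - a3*b2)*e23
e12 coeff: (-3)*3 - 5*3 = -9 - 15 = -24
e13 coeff: (-3)*5 - 2*3 = -15 - 6 = -21
e23 coeff: 5*5 - 2*3 = 25 - 6 = 19
|a wedge b|^2 = (-24)^2 + (-21)^2 + 19^2
= 576 + 441 + 361
= 1378


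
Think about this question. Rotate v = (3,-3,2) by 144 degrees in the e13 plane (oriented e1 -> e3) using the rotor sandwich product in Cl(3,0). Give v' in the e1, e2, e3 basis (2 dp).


Rotor R = cos(72deg) - sin(72deg)*e13
Rotation angle theta = 2 * 72 = 144 degrees in the e13 plane (e1 -> e3).
The component perpendicular to the plane (e2) is invariant: v'_2 = v2 = -3.00
cos(144deg) = -0.8090, sin(144deg) = 0.5878
v'_1 = v1*cos(theta) - v3*sin(theta) = 3*(-0.8090) - 2*0.5878 = -3.60
v'_3 = v1*sin(theta) + v3*cos(theta) = 3*0.5878 + 2*(-0.8090) = 0.15
v' = -3.60*e1 - 3.00*e2 + 0.15*e3


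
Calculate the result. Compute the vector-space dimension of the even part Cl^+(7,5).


Even subalgebra dimension = 2^(n-1)
n = 7 + 5 = 12
2^(12 - 1) = 2^11 = 2048
Verification: sum of C(12,k) for even k = 1 + 66 + 495 + 924 + 495 + 66 + 1 = 2048
Result = 2048


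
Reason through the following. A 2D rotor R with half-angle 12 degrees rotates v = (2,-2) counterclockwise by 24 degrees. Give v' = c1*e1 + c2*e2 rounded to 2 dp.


Rotor R = cos(12deg) - sin(12deg)*e12
Rotation angle theta = 2 * 12 = 24 degrees
v' = R*v*~R rotates v by theta.
cos(24deg) = 0.9135, sin(24deg) = 0.4067
v'_1 = 2*cos(24deg) - (-2)*sin(24deg)
= 2*0.9135 - (-2)*0.4067
= 2.64
v'_2 = 2*sin(24deg) + (-2)*cos(24deg)
= 2*0.4067 + (-2)*0.9135
= -1.01
v' = 2.64*e1 - 1.01*e2


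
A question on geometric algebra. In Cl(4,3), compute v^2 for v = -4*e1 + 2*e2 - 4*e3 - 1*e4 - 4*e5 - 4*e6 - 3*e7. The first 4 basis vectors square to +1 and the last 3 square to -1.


v^2 = sum of c_i^2 * e_i^2
Positive signature terms (e_i^2 = +1): (-4)^2 + 2^2 + (-4)^2 + (-1)^2 = 37
Negative signature terms (e_j^2 = -1): (-4)^2 + (-4)^2 + (-3)^2 = 41
v^2 = 37 - 41 = -4


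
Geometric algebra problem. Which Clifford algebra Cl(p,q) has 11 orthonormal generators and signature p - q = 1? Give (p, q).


We need p + q = 11 and p - q = 1.
Adding: 2p = 11 + 1 = 12, so p = 6.
Then q = 11 - 6 = 5.
(p, q) = (6, 5)


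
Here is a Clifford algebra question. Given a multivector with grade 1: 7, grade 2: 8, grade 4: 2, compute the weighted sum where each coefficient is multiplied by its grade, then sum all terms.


Grade-weighted sum = sum of grade_k * coefficient_k
1*7 = 7
2*8 = 16
4*2 = 8
Total = 7 + 16 + 8 = 31


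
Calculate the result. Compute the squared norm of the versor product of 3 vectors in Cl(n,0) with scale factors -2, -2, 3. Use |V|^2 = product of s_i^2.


Each vector v_i has |v_i|^2 = s_i^2
Squared scales: (-2)^2 = 4, (-2)^2 = 4, 3^2 = 9
|V|^2 = 4 * 4 * 9
= 144


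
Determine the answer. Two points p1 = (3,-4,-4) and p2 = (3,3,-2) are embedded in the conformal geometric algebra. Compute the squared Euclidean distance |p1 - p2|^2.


p1 - p2 = (0, -7, -2)
|p1 - p2|^2 = 0^2 + (-7)^2 + (-2)^2
= 0 + 49 + 4
= 53


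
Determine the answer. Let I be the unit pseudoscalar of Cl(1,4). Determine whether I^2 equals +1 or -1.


The pseudoscalar I = e1...e_n (product of all n generators) of Cl(p,q) satisfies I^2 = (-1)^(q + n(n-1)/2).
p = 1, q = 4, n = p + q = 5
n(n-1)/2 = 5 * 4 / 2 = 10
Exponent = q + n(n-1)/2 = 4 + 10 = 14
I^2 = (-1)^14 = +1


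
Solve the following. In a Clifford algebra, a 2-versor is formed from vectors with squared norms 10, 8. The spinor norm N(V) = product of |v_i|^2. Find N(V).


Spinor norm N(V) = |v1|^2 * |v2|^2 * ... * |v2|^2
= 10 * 8
Running product: 10, 80
N(V) = 80


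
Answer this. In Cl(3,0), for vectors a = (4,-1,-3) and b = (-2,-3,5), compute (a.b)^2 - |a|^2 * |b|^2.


a . b = 4*(-2) + (-1)*(-3) + (-3)*5
= -8 + 3 + (-15) = -20
|a|^2 = 4^2 + (-1)^2 + (-3)^2 = 26
|b|^2 = (-2)^2 + (-3)^2 + 5^2 = 38
(a.b)^2 = (-20)^2 = 400
|a|^2 * |b|^2 = 26 * 38 = 988
Result = 400 - 988 = -588


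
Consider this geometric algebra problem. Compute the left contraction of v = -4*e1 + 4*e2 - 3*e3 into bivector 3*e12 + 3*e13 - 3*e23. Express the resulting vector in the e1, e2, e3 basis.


Left contraction v _| B = <vB>_1 (grade-1 part of the geometric product vB).
Using e1_|e12 = e2, e2_|e12 = -e1, e1_|e13 = e3, e3_|e13 = -e1, e2_|e23 = e3, e3_|e23 = -e2:
e1 coeff: -v2*b12 - v3*b13 = -(4)*(3) - (-3)*(3) = -3
e2 coeff: v1*b12 - v3*b23 = (-4)*(3) - (-3)*(-3) = -21
e3 coeff: v1*b13 + v2*b23 = (-4)*(3) + (4)*(-3) = -24
v _| B = -3*e1 - 21*e2 - 24*e3


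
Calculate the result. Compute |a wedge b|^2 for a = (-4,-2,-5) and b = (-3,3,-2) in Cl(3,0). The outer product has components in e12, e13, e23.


a wedge b = (a1*b2 - a2*b1)*e12 + (a1*b3 - a3*b1)*e13 + (a2*b3 - a3*b2)*e23
e12 coeff: (-4)*3 - (-2)*(-3) = -12 - 6 = -18
e13 coeff: (-4)*(-2) - (-5)*(-3) = 8 - 15 = -7
e23 coeff: (-2)*(-2) - (-5)*3 = 4 - (-15) = 19
|a wedge b|^2 = (-18)^2 + (-7)^2 + 19^2
= 324 + 49 + 361
= 734


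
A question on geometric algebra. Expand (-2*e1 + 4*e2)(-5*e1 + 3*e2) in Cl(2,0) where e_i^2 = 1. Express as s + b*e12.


Expand: (-2*e1 + 4*e2)(-5*e1 + 3*e2)
= (-2)*(-5)*e1e1 + (-2)*3*e1e2 + 4*(-5)*e2e1 + 4*3*e2e2
Using e1^2 = e2^2 = 1, e2e1 = -e1e2:
Scalar part s = (-2)*(-5) + 4*3 = 10 + 12 = 22
Bivector part b = (-2)*3 - 4*(-5) = -6 - (-20) = 14
uv = 22 + 14*e12


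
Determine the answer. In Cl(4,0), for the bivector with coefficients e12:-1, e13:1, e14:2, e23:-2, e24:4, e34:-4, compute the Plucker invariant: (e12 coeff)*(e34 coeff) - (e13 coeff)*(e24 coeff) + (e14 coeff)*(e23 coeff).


Plucker relation: af - be + cd
a*f = (-1)*(-4) = 4
b*e = 1*4 = 4
c*d = 2*(-2) = -4
af - be + cd = 4 - 4 + (-4)
= -4


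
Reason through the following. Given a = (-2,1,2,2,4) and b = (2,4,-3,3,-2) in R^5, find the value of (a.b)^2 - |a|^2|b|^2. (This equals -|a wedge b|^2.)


a . b = (-2)*2 + 1*4 + 2*(-3) + 2*3 + 4*(-2)
= -4 + 4 + (-6) + 6 + (-8) = -8
|a|^2 = (-2)^2 + 1^2 + 2^2 + 2^2 + 4^2 = 29
|b|^2 = 2^2 + 4^2 + (-3)^2 + 3^2 + (-2)^2 = 42
(a.b)^2 = (-8)^2 = 64
|a|^2 * |b|^2 = 29 * 42 = 1218
Result = 64 - 1218 = -1154


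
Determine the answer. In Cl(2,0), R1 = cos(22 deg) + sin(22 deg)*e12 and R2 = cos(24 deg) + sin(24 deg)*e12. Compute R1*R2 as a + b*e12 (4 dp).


Same-plane rotors commute and their half-angles add:
R1*R2 = cos(a1 + a2) + sin(a1 + a2)*e12.
a1 + a2 = 22 + 24 = 46 deg
cos(46 deg) = 0.6947
sin(46 deg) = 0.7193
R1*R2 = 0.6947 + 0.7193*e12


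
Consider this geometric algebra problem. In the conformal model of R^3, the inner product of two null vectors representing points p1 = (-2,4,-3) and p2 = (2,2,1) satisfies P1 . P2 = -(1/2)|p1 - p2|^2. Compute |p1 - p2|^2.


p1 - p2 = (-4, 2, -4)
|p1 - p2|^2 = (-4)^2 + 2^2 + (-4)^2
= 16 + 4 + 16
= 36


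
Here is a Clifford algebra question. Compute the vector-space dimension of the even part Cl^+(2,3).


Even subalgebra dimension = 2^(n-1)
n = 2 + 3 = 5
2^(5 - 1) = 2^4 = 16
Verification: sum of C(5,k) for even k = 1 + 10 + 5 = 16
Result = 16


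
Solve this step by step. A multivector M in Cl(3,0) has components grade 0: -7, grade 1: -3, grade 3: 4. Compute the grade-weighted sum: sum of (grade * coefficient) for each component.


Grade-weighted sum = sum of grade_k * coefficient_k
0*(-7) = 0
1*(-3) = -3
3*4 = 12
Total = 0 + (-3) + 12 = 9


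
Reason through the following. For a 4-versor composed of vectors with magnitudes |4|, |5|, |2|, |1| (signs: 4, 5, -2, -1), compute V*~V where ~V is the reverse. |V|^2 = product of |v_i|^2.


Each vector v_i has |v_i|^2 = s_i^2
Squared scales: 4^2 = 16, 5^2 = 25, (-2)^2 = 4, (-1)^2 = 1
|V|^2 = 16 * 25 * 4 * 1
= 1600


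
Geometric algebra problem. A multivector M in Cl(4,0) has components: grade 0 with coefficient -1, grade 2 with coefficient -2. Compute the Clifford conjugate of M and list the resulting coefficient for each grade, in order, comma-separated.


Clifford conjugate sign for grade k: (-1)^(k(k+1)/2)
Grade 0: (-1)^(0*1/2) = (-1)^0 = 1, coeff -1 -> -1
Grade 2: (-1)^(2*3/2) = (-1)^3 = -1, coeff -2 -> 2
Conjugated coefficients: -1, 2


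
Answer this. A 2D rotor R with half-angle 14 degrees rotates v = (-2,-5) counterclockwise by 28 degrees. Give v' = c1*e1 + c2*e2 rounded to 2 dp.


Rotor R = cos(14deg) - sin(14deg)*e12
Rotation angle theta = 2 * 14 = 28 degrees
v' = R*v*~R rotates v by theta.
cos(28deg) = 0.8829, sin(28deg) = 0.4695
v'_1 = -2*cos(28deg) - (-5)*sin(28deg)
= -2*0.8829 - (-5)*0.4695
= 0.58
v'_2 = -2*sin(28deg) + (-5)*cos(28deg)
= -2*0.4695 + (-5)*0.8829
= -5.35
v' = 0.58*e1 - 5.35*e2


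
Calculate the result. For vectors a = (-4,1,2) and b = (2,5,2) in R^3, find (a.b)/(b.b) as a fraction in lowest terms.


Projection coefficient = (a . b) / (b . b)
a . b = (-4)*2 + 1*5 + 2*2
= -8 + 5 + 4 = 1
b . b = 2^2 + 5^2 + 2^2
= 4 + 25 + 4 = 33
Coefficient = 1/33
In lowest terms: 1/33


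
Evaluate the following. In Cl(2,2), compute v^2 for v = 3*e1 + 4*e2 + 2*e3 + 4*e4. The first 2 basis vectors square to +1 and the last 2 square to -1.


v^2 = sum of c_i^2 * e_i^2
Positive signature terms (e_i^2 = +1): 3^2 + 4^2 = 25
Negative signature terms (e_j^2 = -1): 2^2 + 4^2 = 20
v^2 = 25 - 20 = 5


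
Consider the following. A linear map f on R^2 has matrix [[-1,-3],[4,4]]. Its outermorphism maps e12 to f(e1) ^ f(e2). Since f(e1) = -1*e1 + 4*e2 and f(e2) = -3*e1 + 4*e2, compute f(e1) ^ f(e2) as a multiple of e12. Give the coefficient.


The outermorphism of a linear map f sends e1^e2 to f(e1)^f(e2).
f(e1) = -1*e1 + 4*e2
f(e2) = -3*e1 + 4*e2
f(e1) ^ f(e2) = (-1*e1 + 4*e2) ^ (-3*e1 + 4*e2)
= (-1)*4*e12 + 4*(-3)*e21
= (-4 - (-12))*e12
= 8*e12
Coefficient = 8


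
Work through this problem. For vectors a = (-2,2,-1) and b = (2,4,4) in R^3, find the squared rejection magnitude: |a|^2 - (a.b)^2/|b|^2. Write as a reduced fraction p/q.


|a|^2 = (-2)^2 + 2^2 + (-1)^2 = 9
|b|^2 = 2^2 + 4^2 + 4^2 = 36
a . b = (-2)*2 + 2*4 + (-1)*4 = 0
(a.b)^2 = 0^2 = 0
|rej|^2 = 9 - 0/36
= (324 - 0)/36
= 324/36
In lowest terms: 9/1


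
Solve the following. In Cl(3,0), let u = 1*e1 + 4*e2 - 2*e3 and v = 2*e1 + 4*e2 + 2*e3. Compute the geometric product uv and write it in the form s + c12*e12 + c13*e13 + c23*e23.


In Cl(3,0): e_i^2 = 1, e_ie_j = -e_je_i for i != j.
Scalar part = u . v = 1*2 + 4*4 + (-2)*2
= 2 + 16 + (-4) = 14
e12 coeff = 1*4 - 4*2 = 4 - 8 = -4
e13 coeff = 1*2 - (-2)*2 = 2 - (-4) = 6
e23 coeff = 4*2 - (-2)*4 = 8 - (-8) = 16
uv = 14 - 4*e12 + 6*e13 + 16*e23


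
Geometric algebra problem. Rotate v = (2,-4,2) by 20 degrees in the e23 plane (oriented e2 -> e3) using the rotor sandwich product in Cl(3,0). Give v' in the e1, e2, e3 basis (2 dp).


Rotor R = cos(10deg) - sin(10deg)*e23
Rotation angle theta = 2 * 10 = 20 degrees in the e23 plane (e2 -> e3).
The component perpendicular to the plane (e1) is invariant: v'_1 = v1 = 2.00
cos(20deg) = 0.9397, sin(20deg) = 0.3420
v'_2 = v2*cos(theta) - v3*sin(theta) = -4*0.9397 - 2*0.3420 = -4.44
v'_3 = v2*sin(theta) + v3*cos(theta) = -4*0.3420 + 2*0.9397 = 0.51
v' = 2.00*e1 - 4.44*e2 + 0.51*e3


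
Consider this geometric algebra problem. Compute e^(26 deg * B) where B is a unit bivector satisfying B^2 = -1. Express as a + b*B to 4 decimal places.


For a unit bivector B with B^2 = -1, the exponential series gives
e^(theta*B) = cos(theta) + sin(theta)*B (the GA analogue of Euler's formula).
theta = 26 degrees = 0.453786 rad
cos(26 deg) = 0.8988
sin(26 deg) = 0.4384
exp(theta*B) = 0.8988 + 0.4384*B


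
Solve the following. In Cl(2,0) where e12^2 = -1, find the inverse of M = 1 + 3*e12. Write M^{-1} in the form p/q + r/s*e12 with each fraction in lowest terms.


M = 1 + 3*e12, where e12^2 = -1.
Since M commutes with its reverse ~M = a - b*e12, M * ~M = a^2 - b^2*e12^2 = a^2 + b^2.
So M^{-1} = ~M / (a^2 + b^2) = (a - b*e12)/(a^2 + b^2).
a^2 + b^2 = 1 + 9 = 10
Scalar part = 1/10 = 1/10
Bivector coeff = -3/10 = -3/10
M^{-1} = 1/10 - 3/10*e12


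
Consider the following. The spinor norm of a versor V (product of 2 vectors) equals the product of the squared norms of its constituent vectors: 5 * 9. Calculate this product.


Spinor norm N(V) = |v1|^2 * |v2|^2 * ... * |v2|^2
= 5 * 9
Running product: 5, 45
N(V) = 45


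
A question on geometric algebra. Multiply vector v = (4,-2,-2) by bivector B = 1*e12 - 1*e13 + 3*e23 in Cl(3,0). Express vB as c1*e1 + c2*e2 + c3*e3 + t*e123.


vB has grade-1 (vector) and grade-3 (trivector) parts: vB = (v _| B) + (v ^ B).
Vector part <vB>_1:
  e1: -v2*b12 - v3*b13 = -(-2)*(1) - (-2)*(-1) = 0
  e2: v1*b12 - v3*b23 = (4)*(1) - (-2)*(3) = 10
  e3: v1*b13 + v2*b23 = (4)*(-1) + (-2)*(3) = -10
Trivector part <vB>_3:
  e123: v1*b23 - v2*b13 + v3*b12 = (4)*(3) - (-2)*(-1) + (-2)*(1) = 8
vB = 0*e1 + 10*e2 - 10*e3 + 8*e123


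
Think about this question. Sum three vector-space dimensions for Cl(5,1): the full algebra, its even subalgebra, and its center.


n = 5 + 1 = 6
Total dim = 2^6 = 64
Even subalgebra dim = 2^5 = 32
n is even, so center dim = 1
Sum = 64 + 32 + 1 = 97


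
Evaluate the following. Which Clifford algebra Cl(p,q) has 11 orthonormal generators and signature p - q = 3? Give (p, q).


We need p + q = 11 and p - q = 3.
Adding: 2p = 11 + 3 = 14, so p = 7.
Then q = 11 - 7 = 4.
(p, q) = (7, 4)


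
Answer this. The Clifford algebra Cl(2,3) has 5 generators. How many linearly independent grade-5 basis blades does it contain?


Number of grade-k basis blades in Cl(p,q) with n = p + q is C(n, k).
n = 2 + 3 = 5
C(5, 5) = 5! / (5! * 0!)
= 120 / (120 * 1)
= 1


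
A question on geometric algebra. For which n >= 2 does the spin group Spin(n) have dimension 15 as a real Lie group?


dim Spin(n) = dim so(n) = n(n-1)/2.
Solve n(n-1)/2 = 15, i.e. n^2 - n - 30 = 0.
Discriminant = 1 + 8*15 = 121
n = (1 + sqrt(121))/2 = (1 + 11)/2 = 6


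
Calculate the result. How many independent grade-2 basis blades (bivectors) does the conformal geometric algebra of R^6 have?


The conformal model of R^6 uses Cl(7,1) with m = 6 + 2 = 8 generators.
Number of grade-2 blades = C(m, 2) = C(8, 2)
= 8*7/2 = 28


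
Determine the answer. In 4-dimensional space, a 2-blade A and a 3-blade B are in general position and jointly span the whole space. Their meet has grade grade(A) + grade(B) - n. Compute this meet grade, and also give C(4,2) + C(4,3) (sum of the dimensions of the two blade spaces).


Meet grade = grade(A) + grade(B) - n
= 2 + 3 - 4 = 1
C(4,2) = 6
C(4,3) = 4
dim_A + dim_B = 6 + 4 = 10


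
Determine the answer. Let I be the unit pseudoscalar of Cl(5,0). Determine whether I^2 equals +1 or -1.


The pseudoscalar I = e1...e_n (product of all n generators) of Cl(p,q) satisfies I^2 = (-1)^(q + n(n-1)/2).
p = 5, q = 0, n = p + q = 5
n(n-1)/2 = 5 * 4 / 2 = 10
Exponent = q + n(n-1)/2 = 0 + 10 = 10
I^2 = (-1)^10 = +1


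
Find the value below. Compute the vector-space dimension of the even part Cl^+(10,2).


Even subalgebra dimension = 2^(n-1)
n = 10 + 2 = 12
2^(12 - 1) = 2^11 = 2048
Verification: sum of C(12,k) for even k = 1 + 66 + 495 + 924 + 495 + 66 + 1 = 2048
Result = 2048


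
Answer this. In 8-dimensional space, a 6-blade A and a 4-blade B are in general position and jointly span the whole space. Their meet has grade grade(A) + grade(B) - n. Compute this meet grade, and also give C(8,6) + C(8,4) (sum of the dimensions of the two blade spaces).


Meet grade = grade(A) + grade(B) - n
= 6 + 4 - 8 = 2
C(8,6) = 28
C(8,4) = 70
dim_A + dim_B = 28 + 70 = 98
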